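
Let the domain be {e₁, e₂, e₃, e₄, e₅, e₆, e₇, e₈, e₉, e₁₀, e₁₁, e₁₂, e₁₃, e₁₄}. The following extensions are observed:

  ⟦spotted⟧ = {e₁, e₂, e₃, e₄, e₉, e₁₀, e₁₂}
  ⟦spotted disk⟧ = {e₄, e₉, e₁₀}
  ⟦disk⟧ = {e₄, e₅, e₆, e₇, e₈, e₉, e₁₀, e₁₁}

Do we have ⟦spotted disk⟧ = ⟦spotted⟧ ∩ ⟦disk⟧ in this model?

yes

⟦spotted⟧ ∩ ⟦disk⟧ = {e₁, e₂, e₃, e₄, e₉, e₁₀, e₁₂} ∩ {e₄, e₅, e₆, e₇, e₈, e₉, e₁₀, e₁₁} = {e₄, e₉, e₁₀}
Observed ⟦spotted disk⟧ = {e₄, e₉, e₁₀}.
These coincide, so the modifier is intersective here.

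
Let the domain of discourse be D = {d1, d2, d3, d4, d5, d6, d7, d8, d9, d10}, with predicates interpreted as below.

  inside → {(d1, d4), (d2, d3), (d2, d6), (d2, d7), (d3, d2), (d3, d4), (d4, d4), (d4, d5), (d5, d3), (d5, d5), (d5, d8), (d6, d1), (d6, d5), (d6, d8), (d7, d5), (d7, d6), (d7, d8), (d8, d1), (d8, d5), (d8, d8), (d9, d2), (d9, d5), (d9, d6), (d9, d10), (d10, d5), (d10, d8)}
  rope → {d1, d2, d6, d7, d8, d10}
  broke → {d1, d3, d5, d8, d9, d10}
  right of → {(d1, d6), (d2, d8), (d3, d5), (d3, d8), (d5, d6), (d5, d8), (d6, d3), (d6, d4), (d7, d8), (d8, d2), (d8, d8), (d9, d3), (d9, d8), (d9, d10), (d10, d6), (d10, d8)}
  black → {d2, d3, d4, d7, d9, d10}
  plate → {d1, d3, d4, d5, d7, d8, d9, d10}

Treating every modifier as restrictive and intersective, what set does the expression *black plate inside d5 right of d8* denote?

⟦inside d5⟧ = {x : ⟨x, d5⟩ ∈ ⟦inside⟧} = {d4, d5, d6, d7, d8, d9, d10}
⟦right of d8⟧ = {x : ⟨x, d8⟩ ∈ ⟦right of⟧} = {d2, d3, d5, d7, d8, d9, d10}
⟦plate⟧ = {d1, d3, d4, d5, d7, d8, d9, d10}
… ∩ ⟦inside d5⟧ = {d1, d3, d4, d5, d7, d8, d9, d10} ∩ {d4, d5, d6, d7, d8, d9, d10} = {d4, d5, d7, d8, d9, d10}
… ∩ ⟦right of d8⟧ = {d4, d5, d7, d8, d9, d10} ∩ {d2, d3, d5, d7, d8, d9, d10} = {d5, d7, d8, d9, d10}
… ∩ ⟦black⟧ = {d5, d7, d8, d9, d10} ∩ {d2, d3, d4, d7, d9, d10} = {d7, d9, d10}
So ⟦black plate inside d5 right of d8⟧ = {d7, d9, d10}.

{d7, d9, d10}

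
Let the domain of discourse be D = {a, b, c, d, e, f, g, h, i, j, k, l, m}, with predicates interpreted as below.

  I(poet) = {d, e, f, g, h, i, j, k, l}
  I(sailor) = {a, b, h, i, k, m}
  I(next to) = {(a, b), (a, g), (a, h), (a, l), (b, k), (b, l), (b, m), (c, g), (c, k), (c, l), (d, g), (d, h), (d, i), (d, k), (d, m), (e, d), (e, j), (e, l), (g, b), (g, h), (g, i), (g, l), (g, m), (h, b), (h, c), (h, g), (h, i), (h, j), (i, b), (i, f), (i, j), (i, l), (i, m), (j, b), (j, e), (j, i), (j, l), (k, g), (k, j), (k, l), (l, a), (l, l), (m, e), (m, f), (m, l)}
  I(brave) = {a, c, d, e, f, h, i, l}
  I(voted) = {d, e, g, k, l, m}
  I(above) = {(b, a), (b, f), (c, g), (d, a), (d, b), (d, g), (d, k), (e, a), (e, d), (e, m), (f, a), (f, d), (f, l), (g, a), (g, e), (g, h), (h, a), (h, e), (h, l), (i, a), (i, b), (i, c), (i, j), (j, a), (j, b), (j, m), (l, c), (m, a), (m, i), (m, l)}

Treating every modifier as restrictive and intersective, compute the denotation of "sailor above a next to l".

{b, i, m}

⟦above a⟧ = {x : ⟨x, a⟩ ∈ ⟦above⟧} = {b, d, e, f, g, h, i, j, m}
⟦next to l⟧ = {x : ⟨x, l⟩ ∈ ⟦next to⟧} = {a, b, c, e, g, i, j, k, l, m}
⟦sailor⟧ = {a, b, h, i, k, m}
… ∩ ⟦above a⟧ = {a, b, h, i, k, m} ∩ {b, d, e, f, g, h, i, j, m} = {b, h, i, m}
… ∩ ⟦next to l⟧ = {b, h, i, m} ∩ {a, b, c, e, g, i, j, k, l, m} = {b, i, m}
So ⟦sailor above a next to l⟧ = {b, i, m}.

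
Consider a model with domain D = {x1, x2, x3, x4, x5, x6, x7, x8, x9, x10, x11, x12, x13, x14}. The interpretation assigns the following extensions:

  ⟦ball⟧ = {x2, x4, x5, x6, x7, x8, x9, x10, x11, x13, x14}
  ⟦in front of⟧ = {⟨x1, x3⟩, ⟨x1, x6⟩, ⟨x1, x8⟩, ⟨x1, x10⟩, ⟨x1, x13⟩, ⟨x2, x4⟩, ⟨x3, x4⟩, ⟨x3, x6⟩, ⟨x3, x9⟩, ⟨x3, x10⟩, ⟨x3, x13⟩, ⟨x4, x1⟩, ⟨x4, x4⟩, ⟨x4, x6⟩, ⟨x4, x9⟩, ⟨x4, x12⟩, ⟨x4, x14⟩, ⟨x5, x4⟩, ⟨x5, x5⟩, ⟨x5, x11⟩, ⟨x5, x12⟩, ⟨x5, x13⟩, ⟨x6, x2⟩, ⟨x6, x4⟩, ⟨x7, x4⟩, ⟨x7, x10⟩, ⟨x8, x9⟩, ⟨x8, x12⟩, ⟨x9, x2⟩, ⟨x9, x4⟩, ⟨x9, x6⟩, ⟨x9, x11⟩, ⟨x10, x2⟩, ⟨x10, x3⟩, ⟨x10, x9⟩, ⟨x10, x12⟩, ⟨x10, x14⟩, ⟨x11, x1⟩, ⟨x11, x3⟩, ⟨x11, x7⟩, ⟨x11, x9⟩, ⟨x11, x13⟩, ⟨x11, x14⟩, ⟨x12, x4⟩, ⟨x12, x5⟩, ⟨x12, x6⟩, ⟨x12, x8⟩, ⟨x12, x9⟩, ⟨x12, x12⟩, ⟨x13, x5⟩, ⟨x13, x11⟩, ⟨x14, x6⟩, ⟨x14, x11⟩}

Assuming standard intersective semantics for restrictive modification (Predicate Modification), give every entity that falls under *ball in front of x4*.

{x2, x4, x5, x6, x7, x9}

⟦in front of x4⟧ = {x : ⟨x, x4⟩ ∈ ⟦in front of⟧} = {x2, x3, x4, x5, x6, x7, x9, x12}
⟦ball⟧ = {x2, x4, x5, x6, x7, x8, x9, x10, x11, x13, x14}
… ∩ ⟦in front of x4⟧ = {x2, x4, x5, x6, x7, x8, x9, x10, x11, x13, x14} ∩ {x2, x3, x4, x5, x6, x7, x9, x12} = {x2, x4, x5, x6, x7, x9}
So ⟦ball in front of x4⟧ = {x2, x4, x5, x6, x7, x9}.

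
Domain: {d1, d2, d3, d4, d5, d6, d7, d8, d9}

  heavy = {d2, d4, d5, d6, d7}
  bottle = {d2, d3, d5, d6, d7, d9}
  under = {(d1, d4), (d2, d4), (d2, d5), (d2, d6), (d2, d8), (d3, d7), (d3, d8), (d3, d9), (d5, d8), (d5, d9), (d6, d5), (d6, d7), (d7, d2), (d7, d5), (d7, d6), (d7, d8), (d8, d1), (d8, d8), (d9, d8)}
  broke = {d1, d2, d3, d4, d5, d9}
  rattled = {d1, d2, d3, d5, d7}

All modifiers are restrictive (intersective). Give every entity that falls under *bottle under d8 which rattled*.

{d2, d3, d5, d7}

⟦under d8⟧ = {x : ⟨x, d8⟩ ∈ ⟦under⟧} = {d2, d3, d5, d7, d8, d9}
⟦which rattled⟧ = ⟦rattled⟧ = {d1, d2, d3, d5, d7}
⟦bottle⟧ = {d2, d3, d5, d6, d7, d9}
… ∩ ⟦under d8⟧ = {d2, d3, d5, d6, d7, d9} ∩ {d2, d3, d5, d7, d8, d9} = {d2, d3, d5, d7, d9}
… ∩ ⟦which rattled⟧ = {d2, d3, d5, d7, d9} ∩ {d1, d2, d3, d5, d7} = {d2, d3, d5, d7}
So ⟦bottle under d8 which rattled⟧ = {d2, d3, d5, d7}.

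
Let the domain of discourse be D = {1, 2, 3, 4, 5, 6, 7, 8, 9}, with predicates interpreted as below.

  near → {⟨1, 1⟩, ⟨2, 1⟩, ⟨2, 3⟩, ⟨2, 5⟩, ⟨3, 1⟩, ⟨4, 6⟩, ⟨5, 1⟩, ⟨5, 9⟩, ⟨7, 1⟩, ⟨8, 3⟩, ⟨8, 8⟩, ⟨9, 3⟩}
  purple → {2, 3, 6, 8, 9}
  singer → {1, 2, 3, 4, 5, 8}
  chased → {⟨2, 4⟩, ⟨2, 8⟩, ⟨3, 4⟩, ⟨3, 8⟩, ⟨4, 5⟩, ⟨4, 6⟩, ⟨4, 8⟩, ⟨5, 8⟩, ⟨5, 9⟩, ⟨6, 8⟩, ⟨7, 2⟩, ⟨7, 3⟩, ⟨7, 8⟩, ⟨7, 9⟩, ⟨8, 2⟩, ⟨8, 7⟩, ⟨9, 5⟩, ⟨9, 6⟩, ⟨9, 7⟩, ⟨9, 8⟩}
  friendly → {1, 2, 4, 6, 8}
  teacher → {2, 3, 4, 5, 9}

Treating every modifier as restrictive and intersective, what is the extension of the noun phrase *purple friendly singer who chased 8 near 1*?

{2}

⟦who chased 8⟧ = {x : ⟨x, 8⟩ ∈ ⟦chased⟧} = {2, 3, 4, 5, 6, 7, 9}
⟦near 1⟧ = {x : ⟨x, 1⟩ ∈ ⟦near⟧} = {1, 2, 3, 5, 7}
⟦singer⟧ = {1, 2, 3, 4, 5, 8}
… ∩ ⟦who chased 8⟧ = {1, 2, 3, 4, 5, 8} ∩ {2, 3, 4, 5, 6, 7, 9} = {2, 3, 4, 5}
… ∩ ⟦near 1⟧ = {2, 3, 4, 5} ∩ {1, 2, 3, 5, 7} = {2, 3, 5}
… ∩ ⟦purple⟧ = {2, 3, 5} ∩ {2, 3, 6, 8, 9} = {2, 3}
… ∩ ⟦friendly⟧ = {2, 3} ∩ {1, 2, 4, 6, 8} = {2}
So ⟦purple friendly singer who chased 8 near 1⟧ = {2}.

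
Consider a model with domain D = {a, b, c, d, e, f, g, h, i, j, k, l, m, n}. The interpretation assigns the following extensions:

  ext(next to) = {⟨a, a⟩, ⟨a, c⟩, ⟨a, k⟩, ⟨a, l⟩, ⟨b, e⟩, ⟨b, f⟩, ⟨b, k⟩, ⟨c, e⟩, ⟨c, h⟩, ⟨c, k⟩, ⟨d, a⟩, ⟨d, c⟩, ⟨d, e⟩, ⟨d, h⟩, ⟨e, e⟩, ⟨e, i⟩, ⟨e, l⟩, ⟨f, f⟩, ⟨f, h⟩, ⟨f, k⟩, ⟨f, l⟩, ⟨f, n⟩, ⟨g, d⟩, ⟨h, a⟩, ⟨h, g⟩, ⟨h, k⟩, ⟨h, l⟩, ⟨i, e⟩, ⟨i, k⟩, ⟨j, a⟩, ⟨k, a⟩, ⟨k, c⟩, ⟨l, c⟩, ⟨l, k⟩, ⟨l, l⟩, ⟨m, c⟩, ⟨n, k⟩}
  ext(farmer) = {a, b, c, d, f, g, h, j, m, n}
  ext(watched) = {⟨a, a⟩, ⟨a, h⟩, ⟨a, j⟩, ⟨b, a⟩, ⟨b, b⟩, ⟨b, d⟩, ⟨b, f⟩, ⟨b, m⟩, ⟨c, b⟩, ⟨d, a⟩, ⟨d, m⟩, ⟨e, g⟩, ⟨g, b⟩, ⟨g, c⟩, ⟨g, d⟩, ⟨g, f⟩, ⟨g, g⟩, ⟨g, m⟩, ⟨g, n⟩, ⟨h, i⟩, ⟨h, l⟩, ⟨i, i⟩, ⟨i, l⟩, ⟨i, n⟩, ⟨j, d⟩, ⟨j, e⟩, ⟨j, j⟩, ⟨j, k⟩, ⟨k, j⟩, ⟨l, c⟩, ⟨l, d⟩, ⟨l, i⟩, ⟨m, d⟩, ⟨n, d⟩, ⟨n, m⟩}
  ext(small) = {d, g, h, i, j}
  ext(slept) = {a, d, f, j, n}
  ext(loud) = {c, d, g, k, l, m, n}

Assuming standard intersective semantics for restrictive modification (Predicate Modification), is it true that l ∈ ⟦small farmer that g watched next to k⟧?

no

⟦that g watched⟧ = {x : ⟨g, x⟩ ∈ ⟦watched⟧} = {b, c, d, f, g, m, n}
⟦next to k⟧ = {x : ⟨x, k⟩ ∈ ⟦next to⟧} = {a, b, c, f, h, i, l, n}
⟦farmer⟧ = {a, b, c, d, f, g, h, j, m, n}
… ∩ ⟦that g watched⟧ = {a, b, c, d, f, g, h, j, m, n} ∩ {b, c, d, f, g, m, n} = {b, c, d, f, g, m, n}
… ∩ ⟦next to k⟧ = {b, c, d, f, g, m, n} ∩ {a, b, c, f, h, i, l, n} = {b, c, f, n}
… ∩ ⟦small⟧ = {b, c, f, n} ∩ {d, g, h, i, j} = ∅
⟦small farmer that g watched next to k⟧ = ∅; l ∉ this set.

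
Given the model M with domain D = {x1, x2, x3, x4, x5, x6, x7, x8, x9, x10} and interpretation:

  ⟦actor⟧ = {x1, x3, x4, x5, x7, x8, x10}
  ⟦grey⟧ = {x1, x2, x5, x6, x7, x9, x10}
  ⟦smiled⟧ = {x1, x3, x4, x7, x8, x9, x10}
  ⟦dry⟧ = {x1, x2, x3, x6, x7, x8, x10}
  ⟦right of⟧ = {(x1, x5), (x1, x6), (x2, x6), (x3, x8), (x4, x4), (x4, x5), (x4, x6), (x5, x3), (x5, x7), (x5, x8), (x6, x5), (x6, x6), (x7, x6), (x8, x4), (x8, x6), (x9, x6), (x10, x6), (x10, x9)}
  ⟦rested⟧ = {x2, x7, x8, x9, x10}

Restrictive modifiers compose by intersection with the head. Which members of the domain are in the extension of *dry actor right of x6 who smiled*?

{x1, x7, x8, x10}

⟦right of x6⟧ = {x : ⟨x, x6⟩ ∈ ⟦right of⟧} = {x1, x2, x4, x6, x7, x8, x9, x10}
⟦who smiled⟧ = ⟦smiled⟧ = {x1, x3, x4, x7, x8, x9, x10}
⟦actor⟧ = {x1, x3, x4, x5, x7, x8, x10}
… ∩ ⟦right of x6⟧ = {x1, x3, x4, x5, x7, x8, x10} ∩ {x1, x2, x4, x6, x7, x8, x9, x10} = {x1, x4, x7, x8, x10}
… ∩ ⟦who smiled⟧ = {x1, x4, x7, x8, x10} ∩ {x1, x3, x4, x7, x8, x9, x10} = {x1, x4, x7, x8, x10}
… ∩ ⟦dry⟧ = {x1, x4, x7, x8, x10} ∩ {x1, x2, x3, x6, x7, x8, x10} = {x1, x7, x8, x10}
So ⟦dry actor right of x6 who smiled⟧ = {x1, x7, x8, x10}.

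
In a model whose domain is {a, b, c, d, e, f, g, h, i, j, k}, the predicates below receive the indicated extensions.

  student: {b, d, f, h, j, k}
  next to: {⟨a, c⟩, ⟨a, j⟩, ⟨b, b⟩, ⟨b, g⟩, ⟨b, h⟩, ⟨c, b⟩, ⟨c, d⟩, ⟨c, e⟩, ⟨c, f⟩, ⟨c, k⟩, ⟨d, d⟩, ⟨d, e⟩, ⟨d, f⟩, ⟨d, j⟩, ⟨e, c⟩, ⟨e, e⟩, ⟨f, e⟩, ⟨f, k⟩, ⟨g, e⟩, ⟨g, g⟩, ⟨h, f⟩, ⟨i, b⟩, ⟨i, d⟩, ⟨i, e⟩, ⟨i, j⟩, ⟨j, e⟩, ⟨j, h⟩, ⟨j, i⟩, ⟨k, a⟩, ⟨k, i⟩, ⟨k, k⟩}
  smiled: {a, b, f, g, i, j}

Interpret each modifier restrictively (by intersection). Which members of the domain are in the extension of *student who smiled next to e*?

{f, j}

⟦who smiled⟧ = ⟦smiled⟧ = {a, b, f, g, i, j}
⟦next to e⟧ = {x : ⟨x, e⟩ ∈ ⟦next to⟧} = {c, d, e, f, g, i, j}
⟦student⟧ = {b, d, f, h, j, k}
… ∩ ⟦who smiled⟧ = {b, d, f, h, j, k} ∩ {a, b, f, g, i, j} = {b, f, j}
… ∩ ⟦next to e⟧ = {b, f, j} ∩ {c, d, e, f, g, i, j} = {f, j}
So ⟦student who smiled next to e⟧ = {f, j}.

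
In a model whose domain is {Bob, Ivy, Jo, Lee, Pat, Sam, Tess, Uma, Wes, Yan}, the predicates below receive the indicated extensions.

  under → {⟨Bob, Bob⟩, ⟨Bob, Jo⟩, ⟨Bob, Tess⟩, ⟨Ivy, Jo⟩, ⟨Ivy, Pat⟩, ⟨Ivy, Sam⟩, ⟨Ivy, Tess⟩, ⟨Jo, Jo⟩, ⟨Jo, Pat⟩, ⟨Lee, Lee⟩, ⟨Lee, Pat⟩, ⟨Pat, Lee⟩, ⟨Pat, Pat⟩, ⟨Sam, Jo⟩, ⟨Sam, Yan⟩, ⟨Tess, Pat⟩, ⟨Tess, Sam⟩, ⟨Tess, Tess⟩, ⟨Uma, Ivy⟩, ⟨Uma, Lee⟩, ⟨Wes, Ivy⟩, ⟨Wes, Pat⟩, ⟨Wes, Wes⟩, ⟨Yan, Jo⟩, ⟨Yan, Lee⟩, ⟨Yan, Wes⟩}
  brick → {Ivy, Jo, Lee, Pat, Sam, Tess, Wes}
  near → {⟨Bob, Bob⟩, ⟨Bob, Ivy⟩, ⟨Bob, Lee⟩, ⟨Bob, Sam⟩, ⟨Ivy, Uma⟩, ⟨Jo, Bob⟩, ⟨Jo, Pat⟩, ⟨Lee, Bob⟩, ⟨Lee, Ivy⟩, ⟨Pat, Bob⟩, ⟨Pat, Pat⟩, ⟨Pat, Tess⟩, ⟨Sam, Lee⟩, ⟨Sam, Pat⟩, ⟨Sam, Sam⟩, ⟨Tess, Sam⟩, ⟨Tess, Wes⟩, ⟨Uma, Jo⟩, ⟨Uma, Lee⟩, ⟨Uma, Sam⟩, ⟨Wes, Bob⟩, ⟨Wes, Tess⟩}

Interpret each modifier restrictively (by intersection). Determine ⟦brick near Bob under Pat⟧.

⟦near Bob⟧ = {x : ⟨x, Bob⟩ ∈ ⟦near⟧} = {Bob, Jo, Lee, Pat, Wes}
⟦under Pat⟧ = {x : ⟨x, Pat⟩ ∈ ⟦under⟧} = {Ivy, Jo, Lee, Pat, Tess, Wes}
⟦brick⟧ = {Ivy, Jo, Lee, Pat, Sam, Tess, Wes}
… ∩ ⟦near Bob⟧ = {Ivy, Jo, Lee, Pat, Sam, Tess, Wes} ∩ {Bob, Jo, Lee, Pat, Wes} = {Jo, Lee, Pat, Wes}
… ∩ ⟦under Pat⟧ = {Jo, Lee, Pat, Wes} ∩ {Ivy, Jo, Lee, Pat, Tess, Wes} = {Jo, Lee, Pat, Wes}
So ⟦brick near Bob under Pat⟧ = {Jo, Lee, Pat, Wes}.

{Jo, Lee, Pat, Wes}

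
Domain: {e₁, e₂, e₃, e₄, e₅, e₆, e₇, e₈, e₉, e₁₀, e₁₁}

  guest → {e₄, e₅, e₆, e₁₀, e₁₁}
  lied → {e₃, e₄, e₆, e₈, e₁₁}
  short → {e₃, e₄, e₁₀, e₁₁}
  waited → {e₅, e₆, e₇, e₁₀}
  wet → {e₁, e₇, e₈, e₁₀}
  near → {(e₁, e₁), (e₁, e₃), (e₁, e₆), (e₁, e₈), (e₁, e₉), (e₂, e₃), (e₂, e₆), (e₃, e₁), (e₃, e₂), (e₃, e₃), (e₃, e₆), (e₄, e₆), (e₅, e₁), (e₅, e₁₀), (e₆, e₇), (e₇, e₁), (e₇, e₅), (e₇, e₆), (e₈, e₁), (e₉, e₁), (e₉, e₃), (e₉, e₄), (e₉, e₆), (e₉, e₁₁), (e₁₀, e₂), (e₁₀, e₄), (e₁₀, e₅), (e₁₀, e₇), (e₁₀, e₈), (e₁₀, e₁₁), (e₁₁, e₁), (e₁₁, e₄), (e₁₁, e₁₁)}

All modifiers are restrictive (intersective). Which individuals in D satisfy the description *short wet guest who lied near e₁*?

⟦who lied⟧ = ⟦lied⟧ = {e₃, e₄, e₆, e₈, e₁₁}
⟦near e₁⟧ = {x : ⟨x, e₁⟩ ∈ ⟦near⟧} = {e₁, e₃, e₅, e₇, e₈, e₉, e₁₁}
⟦guest⟧ = {e₄, e₅, e₆, e₁₀, e₁₁}
… ∩ ⟦who lied⟧ = {e₄, e₅, e₆, e₁₀, e₁₁} ∩ {e₃, e₄, e₆, e₈, e₁₁} = {e₄, e₆, e₁₁}
… ∩ ⟦near e₁⟧ = {e₄, e₆, e₁₁} ∩ {e₁, e₃, e₅, e₇, e₈, e₉, e₁₁} = {e₁₁}
… ∩ ⟦short⟧ = {e₁₁} ∩ {e₃, e₄, e₁₀, e₁₁} = {e₁₁}
… ∩ ⟦wet⟧ = {e₁₁} ∩ {e₁, e₇, e₈, e₁₀} = ∅
So ⟦short wet guest who lied near e₁⟧ = ∅.

∅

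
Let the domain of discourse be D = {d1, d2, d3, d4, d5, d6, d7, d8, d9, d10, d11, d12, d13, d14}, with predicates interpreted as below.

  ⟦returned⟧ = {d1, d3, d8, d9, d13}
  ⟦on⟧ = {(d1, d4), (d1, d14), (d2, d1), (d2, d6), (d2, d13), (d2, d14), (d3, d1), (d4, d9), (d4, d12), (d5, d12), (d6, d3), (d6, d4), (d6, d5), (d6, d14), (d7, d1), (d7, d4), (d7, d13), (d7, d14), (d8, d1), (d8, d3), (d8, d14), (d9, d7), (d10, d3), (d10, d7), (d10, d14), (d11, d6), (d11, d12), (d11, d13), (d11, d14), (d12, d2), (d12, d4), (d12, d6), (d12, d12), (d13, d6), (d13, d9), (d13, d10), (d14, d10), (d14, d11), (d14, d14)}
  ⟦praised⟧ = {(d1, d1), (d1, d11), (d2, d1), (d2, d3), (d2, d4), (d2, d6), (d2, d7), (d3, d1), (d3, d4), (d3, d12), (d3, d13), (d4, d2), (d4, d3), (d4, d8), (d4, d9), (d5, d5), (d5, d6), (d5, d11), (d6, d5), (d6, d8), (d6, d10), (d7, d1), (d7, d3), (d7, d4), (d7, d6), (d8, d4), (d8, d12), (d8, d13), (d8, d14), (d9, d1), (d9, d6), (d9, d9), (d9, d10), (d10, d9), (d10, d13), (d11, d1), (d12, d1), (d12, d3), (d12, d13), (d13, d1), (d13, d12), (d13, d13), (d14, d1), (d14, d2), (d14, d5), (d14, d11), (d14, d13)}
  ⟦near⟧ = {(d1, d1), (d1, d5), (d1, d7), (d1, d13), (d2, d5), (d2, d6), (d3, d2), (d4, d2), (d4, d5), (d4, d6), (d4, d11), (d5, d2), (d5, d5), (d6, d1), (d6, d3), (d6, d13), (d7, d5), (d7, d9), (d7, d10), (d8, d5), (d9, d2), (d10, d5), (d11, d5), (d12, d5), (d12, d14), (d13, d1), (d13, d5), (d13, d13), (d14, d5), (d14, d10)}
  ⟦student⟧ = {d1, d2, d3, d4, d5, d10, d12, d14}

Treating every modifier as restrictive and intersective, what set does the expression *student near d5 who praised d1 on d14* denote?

⟦near d5⟧ = {x : ⟨x, d5⟩ ∈ ⟦near⟧} = {d1, d2, d4, d5, d7, d8, d10, d11, d12, d13, d14}
⟦who praised d1⟧ = {x : ⟨x, d1⟩ ∈ ⟦praised⟧} = {d1, d2, d3, d7, d9, d11, d12, d13, d14}
⟦on d14⟧ = {x : ⟨x, d14⟩ ∈ ⟦on⟧} = {d1, d2, d6, d7, d8, d10, d11, d14}
⟦student⟧ = {d1, d2, d3, d4, d5, d10, d12, d14}
… ∩ ⟦near d5⟧ = {d1, d2, d3, d4, d5, d10, d12, d14} ∩ {d1, d2, d4, d5, d7, d8, d10, d11, d12, d13, d14} = {d1, d2, d4, d5, d10, d12, d14}
… ∩ ⟦who praised d1⟧ = {d1, d2, d4, d5, d10, d12, d14} ∩ {d1, d2, d3, d7, d9, d11, d12, d13, d14} = {d1, d2, d12, d14}
… ∩ ⟦on d14⟧ = {d1, d2, d12, d14} ∩ {d1, d2, d6, d7, d8, d10, d11, d14} = {d1, d2, d14}
So ⟦student near d5 who praised d1 on d14⟧ = {d1, d2, d14}.

{d1, d2, d14}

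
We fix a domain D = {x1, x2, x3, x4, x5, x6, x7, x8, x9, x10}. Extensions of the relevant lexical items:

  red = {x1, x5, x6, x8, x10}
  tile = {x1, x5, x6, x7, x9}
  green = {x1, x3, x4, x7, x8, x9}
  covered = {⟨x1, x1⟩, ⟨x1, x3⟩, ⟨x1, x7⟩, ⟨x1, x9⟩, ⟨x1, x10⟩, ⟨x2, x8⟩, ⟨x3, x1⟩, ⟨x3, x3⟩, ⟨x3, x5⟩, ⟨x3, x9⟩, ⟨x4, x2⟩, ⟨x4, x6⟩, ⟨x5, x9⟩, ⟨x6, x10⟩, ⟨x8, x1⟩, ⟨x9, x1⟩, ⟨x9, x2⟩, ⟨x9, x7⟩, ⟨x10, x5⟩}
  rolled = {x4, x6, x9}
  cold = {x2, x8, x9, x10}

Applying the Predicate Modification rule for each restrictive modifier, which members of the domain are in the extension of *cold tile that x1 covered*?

{x9}

⟦that x1 covered⟧ = {x : ⟨x1, x⟩ ∈ ⟦covered⟧} = {x1, x3, x7, x9, x10}
⟦tile⟧ = {x1, x5, x6, x7, x9}
… ∩ ⟦that x1 covered⟧ = {x1, x5, x6, x7, x9} ∩ {x1, x3, x7, x9, x10} = {x1, x7, x9}
… ∩ ⟦cold⟧ = {x1, x7, x9} ∩ {x2, x8, x9, x10} = {x9}
So ⟦cold tile that x1 covered⟧ = {x9}.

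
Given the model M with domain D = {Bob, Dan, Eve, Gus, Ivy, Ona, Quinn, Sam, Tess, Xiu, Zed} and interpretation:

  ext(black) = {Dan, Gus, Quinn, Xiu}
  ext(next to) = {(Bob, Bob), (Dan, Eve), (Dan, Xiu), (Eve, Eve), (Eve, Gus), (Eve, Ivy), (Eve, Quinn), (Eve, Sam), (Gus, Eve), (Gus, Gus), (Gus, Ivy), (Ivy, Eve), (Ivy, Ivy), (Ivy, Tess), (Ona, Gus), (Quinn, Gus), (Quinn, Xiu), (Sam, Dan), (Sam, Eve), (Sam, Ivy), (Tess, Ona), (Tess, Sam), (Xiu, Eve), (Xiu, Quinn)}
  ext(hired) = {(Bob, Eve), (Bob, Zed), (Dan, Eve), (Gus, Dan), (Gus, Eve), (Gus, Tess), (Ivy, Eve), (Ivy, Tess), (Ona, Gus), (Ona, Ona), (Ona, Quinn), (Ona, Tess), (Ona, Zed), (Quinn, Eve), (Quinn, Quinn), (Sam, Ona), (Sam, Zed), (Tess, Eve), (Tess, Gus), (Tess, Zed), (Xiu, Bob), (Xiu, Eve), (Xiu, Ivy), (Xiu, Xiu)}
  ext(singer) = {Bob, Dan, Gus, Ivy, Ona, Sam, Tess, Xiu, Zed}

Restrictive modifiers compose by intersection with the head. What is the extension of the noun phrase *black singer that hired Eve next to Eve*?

⟦that hired Eve⟧ = {x : ⟨x, Eve⟩ ∈ ⟦hired⟧} = {Bob, Dan, Gus, Ivy, Quinn, Tess, Xiu}
⟦next to Eve⟧ = {x : ⟨x, Eve⟩ ∈ ⟦next to⟧} = {Dan, Eve, Gus, Ivy, Sam, Xiu}
⟦singer⟧ = {Bob, Dan, Gus, Ivy, Ona, Sam, Tess, Xiu, Zed}
… ∩ ⟦that hired Eve⟧ = {Bob, Dan, Gus, Ivy, Ona, Sam, Tess, Xiu, Zed} ∩ {Bob, Dan, Gus, Ivy, Quinn, Tess, Xiu} = {Bob, Dan, Gus, Ivy, Tess, Xiu}
… ∩ ⟦next to Eve⟧ = {Bob, Dan, Gus, Ivy, Tess, Xiu} ∩ {Dan, Eve, Gus, Ivy, Sam, Xiu} = {Dan, Gus, Ivy, Xiu}
… ∩ ⟦black⟧ = {Dan, Gus, Ivy, Xiu} ∩ {Dan, Gus, Quinn, Xiu} = {Dan, Gus, Xiu}
So ⟦black singer that hired Eve next to Eve⟧ = {Dan, Gus, Xiu}.

{Dan, Gus, Xiu}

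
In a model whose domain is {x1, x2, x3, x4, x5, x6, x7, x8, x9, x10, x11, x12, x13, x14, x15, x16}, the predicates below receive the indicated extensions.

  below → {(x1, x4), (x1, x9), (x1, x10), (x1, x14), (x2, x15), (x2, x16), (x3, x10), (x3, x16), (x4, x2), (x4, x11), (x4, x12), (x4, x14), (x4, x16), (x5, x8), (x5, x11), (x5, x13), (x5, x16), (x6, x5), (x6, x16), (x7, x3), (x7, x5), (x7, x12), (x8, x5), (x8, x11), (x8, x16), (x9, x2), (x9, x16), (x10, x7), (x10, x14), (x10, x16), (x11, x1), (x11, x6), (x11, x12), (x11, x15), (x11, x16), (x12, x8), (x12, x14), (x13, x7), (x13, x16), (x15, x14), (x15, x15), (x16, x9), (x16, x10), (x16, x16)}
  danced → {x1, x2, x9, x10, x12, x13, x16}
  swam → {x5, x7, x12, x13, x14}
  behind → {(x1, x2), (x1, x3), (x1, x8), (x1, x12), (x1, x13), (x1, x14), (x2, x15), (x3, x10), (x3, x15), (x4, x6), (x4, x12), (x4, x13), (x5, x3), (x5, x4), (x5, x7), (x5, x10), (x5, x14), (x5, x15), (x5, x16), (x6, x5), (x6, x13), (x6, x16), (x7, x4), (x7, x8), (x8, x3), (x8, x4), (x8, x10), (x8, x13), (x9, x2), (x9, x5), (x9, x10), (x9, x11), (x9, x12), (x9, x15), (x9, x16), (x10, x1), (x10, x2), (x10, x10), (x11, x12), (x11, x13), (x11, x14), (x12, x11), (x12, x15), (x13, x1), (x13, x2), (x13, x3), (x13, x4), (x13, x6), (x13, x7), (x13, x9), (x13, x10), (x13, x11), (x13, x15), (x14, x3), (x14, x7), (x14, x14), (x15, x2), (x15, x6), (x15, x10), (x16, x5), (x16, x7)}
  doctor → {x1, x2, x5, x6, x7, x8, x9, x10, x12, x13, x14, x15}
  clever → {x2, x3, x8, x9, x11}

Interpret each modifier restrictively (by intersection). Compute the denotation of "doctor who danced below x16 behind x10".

⟦who danced⟧ = ⟦danced⟧ = {x1, x2, x9, x10, x12, x13, x16}
⟦below x16⟧ = {x : ⟨x, x16⟩ ∈ ⟦below⟧} = {x2, x3, x4, x5, x6, x8, x9, x10, x11, x13, x16}
⟦behind x10⟧ = {x : ⟨x, x10⟩ ∈ ⟦behind⟧} = {x3, x5, x8, x9, x10, x13, x15}
⟦doctor⟧ = {x1, x2, x5, x6, x7, x8, x9, x10, x12, x13, x14, x15}
… ∩ ⟦who danced⟧ = {x1, x2, x5, x6, x7, x8, x9, x10, x12, x13, x14, x15} ∩ {x1, x2, x9, x10, x12, x13, x16} = {x1, x2, x9, x10, x12, x13}
… ∩ ⟦below x16⟧ = {x1, x2, x9, x10, x12, x13} ∩ {x2, x3, x4, x5, x6, x8, x9, x10, x11, x13, x16} = {x2, x9, x10, x13}
… ∩ ⟦behind x10⟧ = {x2, x9, x10, x13} ∩ {x3, x5, x8, x9, x10, x13, x15} = {x9, x10, x13}
So ⟦doctor who danced below x16 behind x10⟧ = {x9, x10, x13}.

{x9, x10, x13}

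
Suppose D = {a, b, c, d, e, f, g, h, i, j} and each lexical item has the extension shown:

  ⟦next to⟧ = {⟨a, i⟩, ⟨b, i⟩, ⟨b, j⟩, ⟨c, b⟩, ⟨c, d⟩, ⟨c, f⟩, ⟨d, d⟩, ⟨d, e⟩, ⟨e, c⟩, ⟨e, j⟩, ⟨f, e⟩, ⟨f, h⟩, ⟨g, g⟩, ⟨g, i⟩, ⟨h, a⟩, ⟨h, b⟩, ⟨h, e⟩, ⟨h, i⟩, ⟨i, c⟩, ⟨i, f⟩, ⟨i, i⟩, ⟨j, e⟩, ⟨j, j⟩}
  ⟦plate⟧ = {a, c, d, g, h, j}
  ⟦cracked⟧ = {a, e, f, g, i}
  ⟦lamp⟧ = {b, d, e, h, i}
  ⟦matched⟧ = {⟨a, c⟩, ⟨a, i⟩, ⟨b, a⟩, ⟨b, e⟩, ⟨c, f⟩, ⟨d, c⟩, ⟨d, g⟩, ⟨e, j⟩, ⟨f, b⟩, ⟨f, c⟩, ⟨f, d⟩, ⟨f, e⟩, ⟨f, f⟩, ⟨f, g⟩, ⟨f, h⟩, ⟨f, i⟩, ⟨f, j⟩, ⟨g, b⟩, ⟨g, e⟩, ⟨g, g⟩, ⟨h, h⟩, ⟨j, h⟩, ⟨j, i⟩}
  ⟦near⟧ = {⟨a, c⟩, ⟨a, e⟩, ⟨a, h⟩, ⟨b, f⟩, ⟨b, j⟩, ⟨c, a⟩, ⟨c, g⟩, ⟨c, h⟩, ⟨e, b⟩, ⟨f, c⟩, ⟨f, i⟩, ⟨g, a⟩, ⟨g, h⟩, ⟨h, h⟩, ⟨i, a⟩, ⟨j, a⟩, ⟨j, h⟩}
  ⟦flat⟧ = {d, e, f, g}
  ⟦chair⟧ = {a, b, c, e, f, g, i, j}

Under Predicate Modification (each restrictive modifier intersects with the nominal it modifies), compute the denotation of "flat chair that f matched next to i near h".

{g}

⟦that f matched⟧ = {x : ⟨f, x⟩ ∈ ⟦matched⟧} = {b, c, d, e, f, g, h, i, j}
⟦next to i⟧ = {x : ⟨x, i⟩ ∈ ⟦next to⟧} = {a, b, g, h, i}
⟦near h⟧ = {x : ⟨x, h⟩ ∈ ⟦near⟧} = {a, c, g, h, j}
⟦chair⟧ = {a, b, c, e, f, g, i, j}
… ∩ ⟦that f matched⟧ = {a, b, c, e, f, g, i, j} ∩ {b, c, d, e, f, g, h, i, j} = {b, c, e, f, g, i, j}
… ∩ ⟦next to i⟧ = {b, c, e, f, g, i, j} ∩ {a, b, g, h, i} = {b, g, i}
… ∩ ⟦near h⟧ = {b, g, i} ∩ {a, c, g, h, j} = {g}
… ∩ ⟦flat⟧ = {g} ∩ {d, e, f, g} = {g}
So ⟦flat chair that f matched next to i near h⟧ = {g}.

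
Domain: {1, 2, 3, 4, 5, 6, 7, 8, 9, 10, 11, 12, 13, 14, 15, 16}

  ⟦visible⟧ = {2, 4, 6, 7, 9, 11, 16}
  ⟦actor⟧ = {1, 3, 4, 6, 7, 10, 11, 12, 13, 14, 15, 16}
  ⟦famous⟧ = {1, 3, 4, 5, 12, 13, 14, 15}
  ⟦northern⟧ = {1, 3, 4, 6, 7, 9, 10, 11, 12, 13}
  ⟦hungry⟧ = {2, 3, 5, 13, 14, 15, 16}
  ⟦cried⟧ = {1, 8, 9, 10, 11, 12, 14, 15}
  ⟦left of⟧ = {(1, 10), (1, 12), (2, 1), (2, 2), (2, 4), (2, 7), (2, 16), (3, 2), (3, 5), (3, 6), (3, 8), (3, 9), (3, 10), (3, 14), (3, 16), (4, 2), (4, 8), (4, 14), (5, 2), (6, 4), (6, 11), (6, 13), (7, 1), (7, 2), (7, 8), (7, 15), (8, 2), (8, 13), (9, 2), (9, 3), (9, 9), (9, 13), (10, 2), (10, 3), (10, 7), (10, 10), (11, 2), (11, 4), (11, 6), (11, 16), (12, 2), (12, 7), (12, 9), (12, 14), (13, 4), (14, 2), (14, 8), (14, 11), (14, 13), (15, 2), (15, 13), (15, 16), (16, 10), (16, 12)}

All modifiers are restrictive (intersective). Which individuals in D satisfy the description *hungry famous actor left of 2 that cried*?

{14, 15}

⟦left of 2⟧ = {x : ⟨x, 2⟩ ∈ ⟦left of⟧} = {2, 3, 4, 5, 7, 8, 9, 10, 11, 12, 14, 15}
⟦that cried⟧ = ⟦cried⟧ = {1, 8, 9, 10, 11, 12, 14, 15}
⟦actor⟧ = {1, 3, 4, 6, 7, 10, 11, 12, 13, 14, 15, 16}
… ∩ ⟦left of 2⟧ = {1, 3, 4, 6, 7, 10, 11, 12, 13, 14, 15, 16} ∩ {2, 3, 4, 5, 7, 8, 9, 10, 11, 12, 14, 15} = {3, 4, 7, 10, 11, 12, 14, 15}
… ∩ ⟦that cried⟧ = {3, 4, 7, 10, 11, 12, 14, 15} ∩ {1, 8, 9, 10, 11, 12, 14, 15} = {10, 11, 12, 14, 15}
… ∩ ⟦hungry⟧ = {10, 11, 12, 14, 15} ∩ {2, 3, 5, 13, 14, 15, 16} = {14, 15}
… ∩ ⟦famous⟧ = {14, 15} ∩ {1, 3, 4, 5, 12, 13, 14, 15} = {14, 15}
So ⟦hungry famous actor left of 2 that cried⟧ = {14, 15}.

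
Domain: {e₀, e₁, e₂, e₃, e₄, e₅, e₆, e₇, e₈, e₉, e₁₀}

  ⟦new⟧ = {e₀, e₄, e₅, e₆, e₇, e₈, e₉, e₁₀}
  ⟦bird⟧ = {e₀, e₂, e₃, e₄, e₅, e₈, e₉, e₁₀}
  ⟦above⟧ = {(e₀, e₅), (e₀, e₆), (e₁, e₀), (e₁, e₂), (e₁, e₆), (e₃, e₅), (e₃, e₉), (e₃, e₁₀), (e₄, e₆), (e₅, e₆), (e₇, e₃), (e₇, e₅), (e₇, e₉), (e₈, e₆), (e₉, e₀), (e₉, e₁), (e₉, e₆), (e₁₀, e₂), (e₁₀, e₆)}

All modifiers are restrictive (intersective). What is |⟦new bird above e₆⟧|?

⟦above e₆⟧ = {x : ⟨x, e₆⟩ ∈ ⟦above⟧} = {e₀, e₁, e₄, e₅, e₈, e₉, e₁₀}
⟦bird⟧ = {e₀, e₂, e₃, e₄, e₅, e₈, e₉, e₁₀}
… ∩ ⟦above e₆⟧ = {e₀, e₂, e₃, e₄, e₅, e₈, e₉, e₁₀} ∩ {e₀, e₁, e₄, e₅, e₈, e₉, e₁₀} = {e₀, e₄, e₅, e₈, e₉, e₁₀}
… ∩ ⟦new⟧ = {e₀, e₄, e₅, e₈, e₉, e₁₀} ∩ {e₀, e₄, e₅, e₆, e₇, e₈, e₉, e₁₀} = {e₀, e₄, e₅, e₈, e₉, e₁₀}
⟦new bird above e₆⟧ = {e₀, e₄, e₅, e₈, e₉, e₁₀}, so the cardinality is 6.

6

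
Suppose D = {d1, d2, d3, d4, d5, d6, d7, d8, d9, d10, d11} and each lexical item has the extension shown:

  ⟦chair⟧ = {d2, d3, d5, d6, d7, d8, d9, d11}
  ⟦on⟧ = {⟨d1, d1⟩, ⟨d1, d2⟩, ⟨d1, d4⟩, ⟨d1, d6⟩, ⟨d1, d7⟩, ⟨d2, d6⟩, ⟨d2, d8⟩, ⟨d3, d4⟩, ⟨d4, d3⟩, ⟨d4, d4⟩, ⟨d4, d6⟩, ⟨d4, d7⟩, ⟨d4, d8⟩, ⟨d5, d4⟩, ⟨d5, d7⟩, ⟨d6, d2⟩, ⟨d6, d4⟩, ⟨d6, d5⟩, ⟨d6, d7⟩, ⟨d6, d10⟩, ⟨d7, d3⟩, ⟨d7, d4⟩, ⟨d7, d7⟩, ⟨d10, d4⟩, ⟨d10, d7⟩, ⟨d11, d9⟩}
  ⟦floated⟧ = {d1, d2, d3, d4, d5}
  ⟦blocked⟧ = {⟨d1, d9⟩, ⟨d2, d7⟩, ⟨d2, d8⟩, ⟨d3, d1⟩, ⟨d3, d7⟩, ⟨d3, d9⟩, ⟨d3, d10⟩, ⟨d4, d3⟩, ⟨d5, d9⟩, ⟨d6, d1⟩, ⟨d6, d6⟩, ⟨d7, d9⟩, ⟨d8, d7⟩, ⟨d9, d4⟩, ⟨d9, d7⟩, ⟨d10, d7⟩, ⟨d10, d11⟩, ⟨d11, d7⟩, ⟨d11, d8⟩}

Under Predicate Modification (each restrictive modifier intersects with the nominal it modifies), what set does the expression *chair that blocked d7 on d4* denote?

{d3}

⟦that blocked d7⟧ = {x : ⟨x, d7⟩ ∈ ⟦blocked⟧} = {d2, d3, d8, d9, d10, d11}
⟦on d4⟧ = {x : ⟨x, d4⟩ ∈ ⟦on⟧} = {d1, d3, d4, d5, d6, d7, d10}
⟦chair⟧ = {d2, d3, d5, d6, d7, d8, d9, d11}
… ∩ ⟦that blocked d7⟧ = {d2, d3, d5, d6, d7, d8, d9, d11} ∩ {d2, d3, d8, d9, d10, d11} = {d2, d3, d8, d9, d11}
… ∩ ⟦on d4⟧ = {d2, d3, d8, d9, d11} ∩ {d1, d3, d4, d5, d6, d7, d10} = {d3}
So ⟦chair that blocked d7 on d4⟧ = {d3}.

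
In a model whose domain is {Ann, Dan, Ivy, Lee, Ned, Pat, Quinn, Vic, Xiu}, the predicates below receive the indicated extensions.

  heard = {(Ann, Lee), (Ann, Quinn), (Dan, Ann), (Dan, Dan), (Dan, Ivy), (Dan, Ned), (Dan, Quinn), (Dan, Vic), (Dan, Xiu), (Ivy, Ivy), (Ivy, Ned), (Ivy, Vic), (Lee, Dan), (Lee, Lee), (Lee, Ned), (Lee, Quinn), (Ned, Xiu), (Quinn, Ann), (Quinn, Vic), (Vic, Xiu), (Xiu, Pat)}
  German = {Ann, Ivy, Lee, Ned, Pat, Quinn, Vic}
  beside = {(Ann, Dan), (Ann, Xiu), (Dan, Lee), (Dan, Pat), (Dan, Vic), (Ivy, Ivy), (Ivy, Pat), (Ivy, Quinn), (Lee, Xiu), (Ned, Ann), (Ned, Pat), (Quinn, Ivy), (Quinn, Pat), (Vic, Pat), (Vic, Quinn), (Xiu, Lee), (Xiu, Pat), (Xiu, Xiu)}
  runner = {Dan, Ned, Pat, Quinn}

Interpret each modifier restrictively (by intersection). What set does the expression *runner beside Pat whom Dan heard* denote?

{Dan, Ned, Quinn}

⟦beside Pat⟧ = {x : ⟨x, Pat⟩ ∈ ⟦beside⟧} = {Dan, Ivy, Ned, Quinn, Vic, Xiu}
⟦whom Dan heard⟧ = {x : ⟨Dan, x⟩ ∈ ⟦heard⟧} = {Ann, Dan, Ivy, Ned, Quinn, Vic, Xiu}
⟦runner⟧ = {Dan, Ned, Pat, Quinn}
… ∩ ⟦beside Pat⟧ = {Dan, Ned, Pat, Quinn} ∩ {Dan, Ivy, Ned, Quinn, Vic, Xiu} = {Dan, Ned, Quinn}
… ∩ ⟦whom Dan heard⟧ = {Dan, Ned, Quinn} ∩ {Ann, Dan, Ivy, Ned, Quinn, Vic, Xiu} = {Dan, Ned, Quinn}
So ⟦runner beside Pat whom Dan heard⟧ = {Dan, Ned, Quinn}.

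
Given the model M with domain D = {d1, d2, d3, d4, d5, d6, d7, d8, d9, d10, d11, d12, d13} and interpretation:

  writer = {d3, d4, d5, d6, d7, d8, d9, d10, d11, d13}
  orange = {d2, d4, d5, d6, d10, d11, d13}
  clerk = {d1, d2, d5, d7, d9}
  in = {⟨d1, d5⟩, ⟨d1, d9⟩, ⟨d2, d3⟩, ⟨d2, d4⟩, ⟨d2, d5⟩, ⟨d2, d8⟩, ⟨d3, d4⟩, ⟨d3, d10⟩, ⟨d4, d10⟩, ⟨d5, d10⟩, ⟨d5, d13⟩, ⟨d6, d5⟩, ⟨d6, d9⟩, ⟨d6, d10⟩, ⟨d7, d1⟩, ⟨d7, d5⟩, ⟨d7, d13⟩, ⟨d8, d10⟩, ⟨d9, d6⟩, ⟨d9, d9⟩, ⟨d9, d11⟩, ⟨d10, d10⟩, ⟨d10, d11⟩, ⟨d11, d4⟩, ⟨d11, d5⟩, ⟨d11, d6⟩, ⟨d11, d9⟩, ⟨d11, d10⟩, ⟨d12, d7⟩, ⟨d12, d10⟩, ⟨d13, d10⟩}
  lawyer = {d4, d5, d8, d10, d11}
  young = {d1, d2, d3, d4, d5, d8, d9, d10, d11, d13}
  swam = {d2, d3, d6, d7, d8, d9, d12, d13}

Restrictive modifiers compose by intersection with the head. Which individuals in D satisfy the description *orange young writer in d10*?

⟦in d10⟧ = {x : ⟨x, d10⟩ ∈ ⟦in⟧} = {d3, d4, d5, d6, d8, d10, d11, d12, d13}
⟦writer⟧ = {d3, d4, d5, d6, d7, d8, d9, d10, d11, d13}
… ∩ ⟦in d10⟧ = {d3, d4, d5, d6, d7, d8, d9, d10, d11, d13} ∩ {d3, d4, d5, d6, d8, d10, d11, d12, d13} = {d3, d4, d5, d6, d8, d10, d11, d13}
… ∩ ⟦orange⟧ = {d3, d4, d5, d6, d8, d10, d11, d13} ∩ {d2, d4, d5, d6, d10, d11, d13} = {d4, d5, d6, d10, d11, d13}
… ∩ ⟦young⟧ = {d4, d5, d6, d10, d11, d13} ∩ {d1, d2, d3, d4, d5, d8, d9, d10, d11, d13} = {d4, d5, d10, d11, d13}
So ⟦orange young writer in d10⟧ = {d4, d5, d10, d11, d13}.

{d4, d5, d10, d11, d13}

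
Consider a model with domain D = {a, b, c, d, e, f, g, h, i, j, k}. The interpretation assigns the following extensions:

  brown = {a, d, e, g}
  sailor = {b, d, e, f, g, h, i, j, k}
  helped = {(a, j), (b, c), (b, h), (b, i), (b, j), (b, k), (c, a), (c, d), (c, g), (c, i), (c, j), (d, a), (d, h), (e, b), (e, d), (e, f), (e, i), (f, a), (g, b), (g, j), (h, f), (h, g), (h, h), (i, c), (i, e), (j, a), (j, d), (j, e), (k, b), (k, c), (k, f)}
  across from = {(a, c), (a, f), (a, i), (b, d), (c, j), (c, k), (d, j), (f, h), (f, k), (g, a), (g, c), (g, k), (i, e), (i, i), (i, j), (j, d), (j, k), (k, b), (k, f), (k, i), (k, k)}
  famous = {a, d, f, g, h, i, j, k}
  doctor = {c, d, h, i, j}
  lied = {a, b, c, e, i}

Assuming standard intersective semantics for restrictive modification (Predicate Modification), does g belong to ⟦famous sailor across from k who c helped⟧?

⟦across from k⟧ = {x : ⟨x, k⟩ ∈ ⟦across from⟧} = {c, f, g, j, k}
⟦who c helped⟧ = {x : ⟨c, x⟩ ∈ ⟦helped⟧} = {a, d, g, i, j}
⟦sailor⟧ = {b, d, e, f, g, h, i, j, k}
… ∩ ⟦across from k⟧ = {b, d, e, f, g, h, i, j, k} ∩ {c, f, g, j, k} = {f, g, j, k}
… ∩ ⟦who c helped⟧ = {f, g, j, k} ∩ {a, d, g, i, j} = {g, j}
… ∩ ⟦famous⟧ = {g, j} ∩ {a, d, f, g, h, i, j, k} = {g, j}
⟦famous sailor across from k who c helped⟧ = {g, j}; g ∈ this set.

yes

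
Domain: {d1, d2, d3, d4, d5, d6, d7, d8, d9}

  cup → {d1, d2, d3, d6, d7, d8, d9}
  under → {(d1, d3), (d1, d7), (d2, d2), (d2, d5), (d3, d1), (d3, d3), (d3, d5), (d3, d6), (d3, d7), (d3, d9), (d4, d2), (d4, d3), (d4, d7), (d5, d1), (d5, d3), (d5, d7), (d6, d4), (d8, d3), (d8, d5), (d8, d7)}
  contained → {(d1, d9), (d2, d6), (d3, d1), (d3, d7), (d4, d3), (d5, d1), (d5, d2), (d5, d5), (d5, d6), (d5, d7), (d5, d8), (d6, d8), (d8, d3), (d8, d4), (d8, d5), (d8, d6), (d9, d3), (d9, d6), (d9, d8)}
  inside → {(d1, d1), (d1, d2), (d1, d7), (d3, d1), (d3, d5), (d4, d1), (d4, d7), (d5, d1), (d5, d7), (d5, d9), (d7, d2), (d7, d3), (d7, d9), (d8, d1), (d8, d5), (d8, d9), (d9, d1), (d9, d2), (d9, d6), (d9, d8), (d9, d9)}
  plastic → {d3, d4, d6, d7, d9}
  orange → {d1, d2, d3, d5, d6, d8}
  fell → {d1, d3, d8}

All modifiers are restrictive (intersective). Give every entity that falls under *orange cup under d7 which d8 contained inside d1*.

⟦under d7⟧ = {x : ⟨x, d7⟩ ∈ ⟦under⟧} = {d1, d3, d4, d5, d8}
⟦which d8 contained⟧ = {x : ⟨d8, x⟩ ∈ ⟦contained⟧} = {d3, d4, d5, d6}
⟦inside d1⟧ = {x : ⟨x, d1⟩ ∈ ⟦inside⟧} = {d1, d3, d4, d5, d8, d9}
⟦cup⟧ = {d1, d2, d3, d6, d7, d8, d9}
… ∩ ⟦under d7⟧ = {d1, d2, d3, d6, d7, d8, d9} ∩ {d1, d3, d4, d5, d8} = {d1, d3, d8}
… ∩ ⟦which d8 contained⟧ = {d1, d3, d8} ∩ {d3, d4, d5, d6} = {d3}
… ∩ ⟦inside d1⟧ = {d3} ∩ {d1, d3, d4, d5, d8, d9} = {d3}
… ∩ ⟦orange⟧ = {d3} ∩ {d1, d2, d3, d5, d6, d8} = {d3}
So ⟦orange cup under d7 which d8 contained inside d1⟧ = {d3}.

{d3}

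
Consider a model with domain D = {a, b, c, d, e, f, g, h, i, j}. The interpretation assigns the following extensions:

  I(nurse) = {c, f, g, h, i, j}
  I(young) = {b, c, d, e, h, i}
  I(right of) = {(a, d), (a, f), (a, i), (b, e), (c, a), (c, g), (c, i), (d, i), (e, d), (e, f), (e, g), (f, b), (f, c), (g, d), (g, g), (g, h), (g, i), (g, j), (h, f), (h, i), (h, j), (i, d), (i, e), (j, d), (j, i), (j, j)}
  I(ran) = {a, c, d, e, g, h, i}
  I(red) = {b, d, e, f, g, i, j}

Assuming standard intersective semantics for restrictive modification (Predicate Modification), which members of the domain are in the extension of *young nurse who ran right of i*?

⟦who ran⟧ = ⟦ran⟧ = {a, c, d, e, g, h, i}
⟦right of i⟧ = {x : ⟨x, i⟩ ∈ ⟦right of⟧} = {a, c, d, g, h, j}
⟦nurse⟧ = {c, f, g, h, i, j}
… ∩ ⟦who ran⟧ = {c, f, g, h, i, j} ∩ {a, c, d, e, g, h, i} = {c, g, h, i}
… ∩ ⟦right of i⟧ = {c, g, h, i} ∩ {a, c, d, g, h, j} = {c, g, h}
… ∩ ⟦young⟧ = {c, g, h} ∩ {b, c, d, e, h, i} = {c, h}
So ⟦young nurse who ran right of i⟧ = {c, h}.

{c, h}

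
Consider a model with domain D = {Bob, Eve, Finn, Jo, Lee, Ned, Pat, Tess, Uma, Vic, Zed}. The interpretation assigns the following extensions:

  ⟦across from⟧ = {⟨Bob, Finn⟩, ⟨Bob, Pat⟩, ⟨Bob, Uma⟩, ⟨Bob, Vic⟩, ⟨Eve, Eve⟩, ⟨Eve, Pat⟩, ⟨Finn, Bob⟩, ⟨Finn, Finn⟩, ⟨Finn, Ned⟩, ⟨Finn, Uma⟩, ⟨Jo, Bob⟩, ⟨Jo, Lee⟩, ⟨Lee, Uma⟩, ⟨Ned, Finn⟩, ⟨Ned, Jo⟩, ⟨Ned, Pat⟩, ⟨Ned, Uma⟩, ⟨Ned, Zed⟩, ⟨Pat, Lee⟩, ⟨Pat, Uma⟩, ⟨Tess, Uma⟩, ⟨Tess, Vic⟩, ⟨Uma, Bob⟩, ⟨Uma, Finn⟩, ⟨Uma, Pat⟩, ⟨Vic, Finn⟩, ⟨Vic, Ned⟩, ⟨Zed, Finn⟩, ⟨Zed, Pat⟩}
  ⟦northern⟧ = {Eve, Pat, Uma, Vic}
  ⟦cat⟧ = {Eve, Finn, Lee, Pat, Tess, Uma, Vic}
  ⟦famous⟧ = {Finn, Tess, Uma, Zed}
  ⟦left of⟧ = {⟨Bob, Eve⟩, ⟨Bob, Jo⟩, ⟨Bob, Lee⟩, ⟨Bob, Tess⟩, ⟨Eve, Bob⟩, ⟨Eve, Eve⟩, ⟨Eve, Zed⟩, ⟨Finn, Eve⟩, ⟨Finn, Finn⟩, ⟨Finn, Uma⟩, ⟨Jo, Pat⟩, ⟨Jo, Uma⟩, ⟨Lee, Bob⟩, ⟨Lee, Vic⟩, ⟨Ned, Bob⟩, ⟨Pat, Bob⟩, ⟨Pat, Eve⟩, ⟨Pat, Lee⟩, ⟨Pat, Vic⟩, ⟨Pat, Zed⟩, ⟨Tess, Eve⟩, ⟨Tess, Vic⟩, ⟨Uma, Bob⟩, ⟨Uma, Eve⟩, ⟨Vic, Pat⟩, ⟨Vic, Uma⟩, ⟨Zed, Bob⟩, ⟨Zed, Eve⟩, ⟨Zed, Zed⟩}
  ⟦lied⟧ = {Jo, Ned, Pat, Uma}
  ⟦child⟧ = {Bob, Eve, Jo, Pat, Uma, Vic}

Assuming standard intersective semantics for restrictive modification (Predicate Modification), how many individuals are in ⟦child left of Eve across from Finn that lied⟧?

⟦left of Eve⟧ = {x : ⟨x, Eve⟩ ∈ ⟦left of⟧} = {Bob, Eve, Finn, Pat, Tess, Uma, Zed}
⟦across from Finn⟧ = {x : ⟨x, Finn⟩ ∈ ⟦across from⟧} = {Bob, Finn, Ned, Uma, Vic, Zed}
⟦that lied⟧ = ⟦lied⟧ = {Jo, Ned, Pat, Uma}
⟦child⟧ = {Bob, Eve, Jo, Pat, Uma, Vic}
… ∩ ⟦left of Eve⟧ = {Bob, Eve, Jo, Pat, Uma, Vic} ∩ {Bob, Eve, Finn, Pat, Tess, Uma, Zed} = {Bob, Eve, Pat, Uma}
… ∩ ⟦across from Finn⟧ = {Bob, Eve, Pat, Uma} ∩ {Bob, Finn, Ned, Uma, Vic, Zed} = {Bob, Uma}
… ∩ ⟦that lied⟧ = {Bob, Uma} ∩ {Jo, Ned, Pat, Uma} = {Uma}
⟦child left of Eve across from Finn that lied⟧ = {Uma}, so the cardinality is 1.

1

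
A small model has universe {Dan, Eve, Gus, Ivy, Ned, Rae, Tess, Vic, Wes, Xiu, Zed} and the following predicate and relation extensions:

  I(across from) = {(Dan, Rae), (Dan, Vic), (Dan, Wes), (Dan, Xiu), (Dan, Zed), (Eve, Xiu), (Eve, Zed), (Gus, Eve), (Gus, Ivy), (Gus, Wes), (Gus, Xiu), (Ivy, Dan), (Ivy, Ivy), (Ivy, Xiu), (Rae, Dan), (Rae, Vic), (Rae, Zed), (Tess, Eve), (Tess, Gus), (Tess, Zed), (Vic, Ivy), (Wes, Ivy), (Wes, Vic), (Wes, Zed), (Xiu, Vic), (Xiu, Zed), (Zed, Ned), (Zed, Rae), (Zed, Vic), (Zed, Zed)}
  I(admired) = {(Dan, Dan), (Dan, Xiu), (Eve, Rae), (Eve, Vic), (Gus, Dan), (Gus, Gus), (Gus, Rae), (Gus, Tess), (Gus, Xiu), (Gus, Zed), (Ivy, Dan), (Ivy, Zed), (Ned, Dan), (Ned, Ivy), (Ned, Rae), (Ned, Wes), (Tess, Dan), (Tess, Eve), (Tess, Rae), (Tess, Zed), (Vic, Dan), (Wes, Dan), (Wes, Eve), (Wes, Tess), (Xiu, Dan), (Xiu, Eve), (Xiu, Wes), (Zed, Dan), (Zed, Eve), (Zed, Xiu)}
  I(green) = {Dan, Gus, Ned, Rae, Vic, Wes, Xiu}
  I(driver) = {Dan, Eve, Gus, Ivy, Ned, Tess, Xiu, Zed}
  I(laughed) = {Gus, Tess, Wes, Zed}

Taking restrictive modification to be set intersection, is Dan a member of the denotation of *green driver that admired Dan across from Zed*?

⟦that admired Dan⟧ = {x : ⟨x, Dan⟩ ∈ ⟦admired⟧} = {Dan, Gus, Ivy, Ned, Tess, Vic, Wes, Xiu, Zed}
⟦across from Zed⟧ = {x : ⟨x, Zed⟩ ∈ ⟦across from⟧} = {Dan, Eve, Rae, Tess, Wes, Xiu, Zed}
⟦driver⟧ = {Dan, Eve, Gus, Ivy, Ned, Tess, Xiu, Zed}
… ∩ ⟦that admired Dan⟧ = {Dan, Eve, Gus, Ivy, Ned, Tess, Xiu, Zed} ∩ {Dan, Gus, Ivy, Ned, Tess, Vic, Wes, Xiu, Zed} = {Dan, Gus, Ivy, Ned, Tess, Xiu, Zed}
… ∩ ⟦across from Zed⟧ = {Dan, Gus, Ivy, Ned, Tess, Xiu, Zed} ∩ {Dan, Eve, Rae, Tess, Wes, Xiu, Zed} = {Dan, Tess, Xiu, Zed}
… ∩ ⟦green⟧ = {Dan, Tess, Xiu, Zed} ∩ {Dan, Gus, Ned, Rae, Vic, Wes, Xiu} = {Dan, Xiu}
⟦green driver that admired Dan across from Zed⟧ = {Dan, Xiu}; Dan ∈ this set.

yes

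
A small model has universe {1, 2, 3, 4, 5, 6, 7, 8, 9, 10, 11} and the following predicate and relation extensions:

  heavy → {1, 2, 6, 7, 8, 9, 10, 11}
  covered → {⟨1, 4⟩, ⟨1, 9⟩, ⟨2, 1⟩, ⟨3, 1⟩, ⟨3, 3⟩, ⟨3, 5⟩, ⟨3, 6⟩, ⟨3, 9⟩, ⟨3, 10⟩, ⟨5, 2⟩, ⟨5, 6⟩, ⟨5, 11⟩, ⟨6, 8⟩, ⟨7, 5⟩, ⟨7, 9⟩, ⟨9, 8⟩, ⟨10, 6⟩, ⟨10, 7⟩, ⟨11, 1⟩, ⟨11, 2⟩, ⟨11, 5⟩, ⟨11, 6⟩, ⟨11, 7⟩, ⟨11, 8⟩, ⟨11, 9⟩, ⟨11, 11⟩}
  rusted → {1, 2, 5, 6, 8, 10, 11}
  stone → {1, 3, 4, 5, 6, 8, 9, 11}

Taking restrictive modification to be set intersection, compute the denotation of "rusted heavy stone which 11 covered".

{1, 6, 8, 11}

⟦which 11 covered⟧ = {x : ⟨11, x⟩ ∈ ⟦covered⟧} = {1, 2, 5, 6, 7, 8, 9, 11}
⟦stone⟧ = {1, 3, 4, 5, 6, 8, 9, 11}
… ∩ ⟦which 11 covered⟧ = {1, 3, 4, 5, 6, 8, 9, 11} ∩ {1, 2, 5, 6, 7, 8, 9, 11} = {1, 5, 6, 8, 9, 11}
… ∩ ⟦rusted⟧ = {1, 5, 6, 8, 9, 11} ∩ {1, 2, 5, 6, 8, 10, 11} = {1, 5, 6, 8, 11}
… ∩ ⟦heavy⟧ = {1, 5, 6, 8, 11} ∩ {1, 2, 6, 7, 8, 9, 10, 11} = {1, 6, 8, 11}
So ⟦rusted heavy stone which 11 covered⟧ = {1, 6, 8, 11}.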